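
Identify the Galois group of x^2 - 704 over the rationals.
Gal(K/Q) = Z/2Z (cyclic of order 2)

x^2 - 704 is irreducible over Q since 704 is not a rational square. The splitting field Q(sqrt(704)) has degree 2 over Q, and its unique nontrivial automorphism is sqrt(704) ↦ -sqrt(704). Hence Gal(Q(sqrt(704))/Q) = Z/2Z.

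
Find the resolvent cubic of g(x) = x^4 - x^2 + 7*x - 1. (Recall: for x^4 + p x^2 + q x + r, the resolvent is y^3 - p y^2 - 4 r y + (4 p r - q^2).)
h(y) = y^3 + y^2 + 4*y - 45

Identify coefficients: p = -1, q = 7, r = -1.
Plug into h(y) = y^3 - p y^2 - 4 r y + (4 p r - q^2):
  h(y) = y^3 - (-1) y^2 - 4*(-1) y + (4*(-1)*(-1) - (7)^2)
       = y^3 + (1) y^2 + (4) y + (-45).
Simplifying: h(y) = y^3 + y^2 + 4*y - 45.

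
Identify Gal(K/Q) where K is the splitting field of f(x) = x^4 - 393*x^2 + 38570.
Gal(K/Q) = V_4 (Klein four-group, Z/2Z × Z/2Z)

f factors as (x^2 - 203)(x^2 - 190), so the splitting field is K = Q(sqrt(203), sqrt(190)). The elements 203, 190, 38570 are all non-squares in Q, so sqrt(203) and sqrt(190) generate independent quadratic extensions. Thus [K:Q] = 4 and Gal(K/Q) is generated by the two order-2 automorphisms sqrt(203) ↦ -sqrt(203) and sqrt(190) ↦ -sqrt(190), giving V_4.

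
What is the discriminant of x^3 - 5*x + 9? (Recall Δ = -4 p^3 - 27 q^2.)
Δ = -1687

For a depressed cubic x^3 + p x + q the discriminant is Δ = -4 p^3 - 27 q^2 = -4*(-5)^3 - 27*(9)^2 = 500 - 2187 = -1687.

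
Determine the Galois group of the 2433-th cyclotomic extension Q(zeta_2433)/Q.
|Gal(Q(zeta_2433)/Q)| = phi(2433) = 1620; group ≅ (Z/2433Z)^* ≅ Z/2Z × Z/810Z

The n-th cyclotomic polynomial Φ_2433(x) is the minimal polynomial of zeta_2433 over Q and has degree phi(2433) = 1620. So Q(zeta_2433) is a degree-1620 Galois extension with Galois group (Z/2433Z)^*. By CRT, (Z/2433Z)^* ≅ (Z/3Z)^* × (Z/811Z)^*. Each prime-power unit group is (Z/3Z)^* ≅ Z/2Z; (Z/811Z)^* ≅ Z/810Z. Hence Gal(Q(zeta_2433)/Q) ≅ Z/2Z × Z/810Z.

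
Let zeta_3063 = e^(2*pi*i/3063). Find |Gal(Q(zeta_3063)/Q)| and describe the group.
|Gal(Q(zeta_3063)/Q)| = phi(3063) = 2040; group ≅ (Z/3063Z)^* ≅ Z/2Z × Z/1020Z

The n-th cyclotomic polynomial Φ_3063(x) is the minimal polynomial of zeta_3063 over Q and has degree phi(3063) = 2040. So Q(zeta_3063) is a degree-2040 Galois extension with Galois group (Z/3063Z)^*. By CRT, (Z/3063Z)^* ≅ (Z/3Z)^* × (Z/1021Z)^*. Each prime-power unit group is (Z/3Z)^* ≅ Z/2Z; (Z/1021Z)^* ≅ Z/1020Z. Hence Gal(Q(zeta_3063)/Q) ≅ Z/2Z × Z/1020Z.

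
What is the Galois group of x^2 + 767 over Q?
Gal(K/Q) = Z/2Z (cyclic of order 2)

x^2 + 767 is irreducible over Q since -767 is not a rational square. The splitting field Q(sqrt(-767)) has degree 2 over Q, and its unique nontrivial automorphism is sqrt(-767) ↦ -sqrt(-767). Hence Gal(Q(sqrt(-767))/Q) = Z/2Z.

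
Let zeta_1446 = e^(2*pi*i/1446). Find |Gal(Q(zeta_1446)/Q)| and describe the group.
|Gal(Q(zeta_1446)/Q)| = phi(1446) = 480; group ≅ (Z/1446Z)^* ≅ Z/2Z × Z/240Z

The n-th cyclotomic polynomial Φ_1446(x) is the minimal polynomial of zeta_1446 over Q and has degree phi(1446) = 480. So Q(zeta_1446) is a degree-480 Galois extension with Galois group (Z/1446Z)^*. By CRT, (Z/1446Z)^* ≅ (Z/2Z)^* × (Z/3Z)^* × (Z/241Z)^*. Each prime-power unit group is (Z/2Z)^* ≅ trivial group (order 1); (Z/3Z)^* ≅ Z/2Z; (Z/241Z)^* ≅ Z/240Z. Hence Gal(Q(zeta_1446)/Q) ≅ Z/2Z × Z/240Z.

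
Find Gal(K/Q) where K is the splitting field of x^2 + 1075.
Gal(K/Q) = Z/2Z (cyclic of order 2)

x^2 + 1075 is irreducible over Q since -1075 is not a rational square. The splitting field Q(sqrt(-1075)) has degree 2 over Q, and its unique nontrivial automorphism is sqrt(-1075) ↦ -sqrt(-1075). Hence Gal(Q(sqrt(-1075))/Q) = Z/2Z.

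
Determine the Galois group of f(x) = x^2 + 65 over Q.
Gal(K/Q) = Z/2Z (cyclic of order 2)

x^2 + 65 is irreducible over Q since -65 is not a rational square. The splitting field Q(sqrt(-65)) has degree 2 over Q, and its unique nontrivial automorphism is sqrt(-65) ↦ -sqrt(-65). Hence Gal(Q(sqrt(-65))/Q) = Z/2Z.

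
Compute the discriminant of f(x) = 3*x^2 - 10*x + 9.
Δ = -8

For a quadratic a x^2 + b x + c the discriminant is Δ = b^2 - 4ac = (-10)^2 - 4*(3)*(9) = 100 - (108) = -8.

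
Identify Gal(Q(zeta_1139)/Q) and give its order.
|Gal(Q(zeta_1139)/Q)| = phi(1139) = 1056; group ≅ (Z/1139Z)^* ≅ Z/16Z × Z/66Z

The n-th cyclotomic polynomial Φ_1139(x) is the minimal polynomial of zeta_1139 over Q and has degree phi(1139) = 1056. So Q(zeta_1139) is a degree-1056 Galois extension with Galois group (Z/1139Z)^*. By CRT, (Z/1139Z)^* ≅ (Z/17Z)^* × (Z/67Z)^*. Each prime-power unit group is (Z/17Z)^* ≅ Z/16Z; (Z/67Z)^* ≅ Z/66Z. Hence Gal(Q(zeta_1139)/Q) ≅ Z/16Z × Z/66Z.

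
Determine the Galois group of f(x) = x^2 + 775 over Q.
Gal(K/Q) = Z/2Z (cyclic of order 2)

x^2 + 775 is irreducible over Q since -775 is not a rational square. The splitting field Q(sqrt(-775)) has degree 2 over Q, and its unique nontrivial automorphism is sqrt(-775) ↦ -sqrt(-775). Hence Gal(Q(sqrt(-775))/Q) = Z/2Z.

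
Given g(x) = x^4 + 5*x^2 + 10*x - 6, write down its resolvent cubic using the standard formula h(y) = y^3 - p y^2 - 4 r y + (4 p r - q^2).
h(y) = y^3 - 5*y^2 + 24*y - 220

Identify coefficients: p = 5, q = 10, r = -6.
Plug into h(y) = y^3 - p y^2 - 4 r y + (4 p r - q^2):
  h(y) = y^3 - (5) y^2 - 4*(-6) y + (4*(5)*(-6) - (10)^2)
       = y^3 + (-5) y^2 + (24) y + (-220).
Simplifying: h(y) = y^3 - 5*y^2 + 24*y - 220.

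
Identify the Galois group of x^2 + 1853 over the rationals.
Gal(K/Q) = Z/2Z (cyclic of order 2)

x^2 + 1853 is irreducible over Q since -1853 is not a rational square. The splitting field Q(sqrt(-1853)) has degree 2 over Q, and its unique nontrivial automorphism is sqrt(-1853) ↦ -sqrt(-1853). Hence Gal(Q(sqrt(-1853))/Q) = Z/2Z.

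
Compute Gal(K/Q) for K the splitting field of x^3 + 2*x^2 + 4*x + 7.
Gal(K/Q) = S_3 (symmetric group of order 6)

Compute the discriminant of x^3 + (2)*x^2 + (4)*x + (7): Δ = -731. Since Δ is not a rational square, the Galois group is not contained in A_3; it must be the full S_3 (irreducibility of the cubic rules out anything smaller).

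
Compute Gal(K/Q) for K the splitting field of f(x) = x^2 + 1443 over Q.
Gal(K/Q) = Z/2Z (cyclic of order 2)

x^2 + 1443 is irreducible over Q since -1443 is not a rational square. The splitting field Q(sqrt(-1443)) has degree 2 over Q, and its unique nontrivial automorphism is sqrt(-1443) ↦ -sqrt(-1443). Hence Gal(Q(sqrt(-1443))/Q) = Z/2Z.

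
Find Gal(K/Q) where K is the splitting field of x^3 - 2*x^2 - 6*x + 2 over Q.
Gal(K/Q) = S_3 (symmetric group of order 6)

Compute the discriminant of x^3 + (-2)*x^2 + (-6)*x + (2): Δ = 1396. Since Δ is not a rational square, the Galois group is not contained in A_3; it must be the full S_3 (irreducibility of the cubic rules out anything smaller).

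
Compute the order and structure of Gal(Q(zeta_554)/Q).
|Gal(Q(zeta_554)/Q)| = phi(554) = 276; group ≅ (Z/554Z)^* ≅ Z/276Z

The n-th cyclotomic polynomial Φ_554(x) is the minimal polynomial of zeta_554 over Q and has degree phi(554) = 276. So Q(zeta_554) is a degree-276 Galois extension with Galois group (Z/554Z)^*. By CRT, (Z/554Z)^* ≅ (Z/2Z)^* × (Z/277Z)^*. Each prime-power unit group is (Z/2Z)^* ≅ trivial group (order 1); (Z/277Z)^* ≅ Z/276Z. Hence Gal(Q(zeta_554)/Q) ≅ Z/276Z.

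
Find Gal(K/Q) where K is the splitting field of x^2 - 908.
Gal(K/Q) = Z/2Z (cyclic of order 2)

x^2 - 908 is irreducible over Q since 908 is not a rational square. The splitting field Q(sqrt(908)) has degree 2 over Q, and its unique nontrivial automorphism is sqrt(908) ↦ -sqrt(908). Hence Gal(Q(sqrt(908))/Q) = Z/2Z.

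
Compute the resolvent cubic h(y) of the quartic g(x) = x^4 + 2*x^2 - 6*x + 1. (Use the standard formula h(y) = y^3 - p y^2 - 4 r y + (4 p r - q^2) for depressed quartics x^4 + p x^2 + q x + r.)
h(y) = y^3 - 2*y^2 - 4*y - 28

Identify coefficients: p = 2, q = -6, r = 1.
Plug into h(y) = y^3 - p y^2 - 4 r y + (4 p r - q^2):
  h(y) = y^3 - (2) y^2 - 4*(1) y + (4*(2)*(1) - (-6)^2)
       = y^3 + (-2) y^2 + (-4) y + (-28).
Simplifying: h(y) = y^3 - 2*y^2 - 4*y - 28.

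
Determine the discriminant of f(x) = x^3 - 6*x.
Δ = 864

For a depressed cubic x^3 + p x + q the discriminant is Δ = -4 p^3 - 27 q^2 = -4*(-6)^3 - 27*(0)^2 = 864 - 0 = 864.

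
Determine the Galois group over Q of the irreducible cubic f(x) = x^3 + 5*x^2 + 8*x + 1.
Gal(K/Q) = S_3 (symmetric group of order 6)

Compute the discriminant of x^3 + (5)*x^2 + (8)*x + (1): Δ = -255. Since Δ is not a rational square, the Galois group is not contained in A_3; it must be the full S_3 (irreducibility of the cubic rules out anything smaller).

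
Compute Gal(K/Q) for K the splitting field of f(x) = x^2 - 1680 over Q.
Gal(K/Q) = Z/2Z (cyclic of order 2)

x^2 - 1680 is irreducible over Q since 1680 is not a rational square. The splitting field Q(sqrt(1680)) has degree 2 over Q, and its unique nontrivial automorphism is sqrt(1680) ↦ -sqrt(1680). Hence Gal(Q(sqrt(1680))/Q) = Z/2Z.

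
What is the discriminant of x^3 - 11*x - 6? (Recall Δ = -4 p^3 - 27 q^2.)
Δ = 4352

For a depressed cubic x^3 + p x + q the discriminant is Δ = -4 p^3 - 27 q^2 = -4*(-11)^3 - 27*(-6)^2 = 5324 - 972 = 4352.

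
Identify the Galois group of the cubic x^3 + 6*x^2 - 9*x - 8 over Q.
Gal(K/Q) = S_3 (symmetric group of order 6)

Compute the discriminant of x^3 + (6)*x^2 + (-9)*x + (-8): Δ = 18792. Since Δ is not a rational square, the Galois group is not contained in A_3; it must be the full S_3 (irreducibility of the cubic rules out anything smaller).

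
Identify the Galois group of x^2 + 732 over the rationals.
Gal(K/Q) = Z/2Z (cyclic of order 2)

x^2 + 732 is irreducible over Q since -732 is not a rational square. The splitting field Q(sqrt(-732)) has degree 2 over Q, and its unique nontrivial automorphism is sqrt(-732) ↦ -sqrt(-732). Hence Gal(Q(sqrt(-732))/Q) = Z/2Z.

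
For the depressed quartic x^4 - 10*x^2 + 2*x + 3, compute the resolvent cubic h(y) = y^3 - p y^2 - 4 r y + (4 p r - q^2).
h(y) = y^3 + 10*y^2 - 12*y - 124

Identify coefficients: p = -10, q = 2, r = 3.
Plug into h(y) = y^3 - p y^2 - 4 r y + (4 p r - q^2):
  h(y) = y^3 - (-10) y^2 - 4*(3) y + (4*(-10)*(3) - (2)^2)
       = y^3 + (10) y^2 + (-12) y + (-124).
Simplifying: h(y) = y^3 + 10*y^2 - 12*y - 124.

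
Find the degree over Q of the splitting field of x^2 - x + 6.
[K:Q] = 2

The discriminant of x^2 + (-1)*x + (6) is b^2 - 4c = 1 - (24) = -23. Since -23 is not a perfect square in Q, the polynomial is irreducible over Q. Its two roots generate a degree-2 extension, so [K:Q] = 2.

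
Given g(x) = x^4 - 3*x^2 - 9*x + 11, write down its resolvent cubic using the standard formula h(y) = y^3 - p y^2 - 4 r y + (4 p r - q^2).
h(y) = y^3 + 3*y^2 - 44*y - 213

Identify coefficients: p = -3, q = -9, r = 11.
Plug into h(y) = y^3 - p y^2 - 4 r y + (4 p r - q^2):
  h(y) = y^3 - (-3) y^2 - 4*(11) y + (4*(-3)*(11) - (-9)^2)
       = y^3 + (3) y^2 + (-44) y + (-213).
Simplifying: h(y) = y^3 + 3*y^2 - 44*y - 213.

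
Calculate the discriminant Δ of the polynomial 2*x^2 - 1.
Δ = 8

For a quadratic a x^2 + b x + c the discriminant is Δ = b^2 - 4ac = (0)^2 - 4*(2)*(-1) = 0 - (-8) = 8.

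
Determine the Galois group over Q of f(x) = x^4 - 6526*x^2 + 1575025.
Gal(K/Q) = Z/2Z (cyclic of order 2)

f factors as (x^2 - 251)(x^2 - 6275), so the splitting field is K = Q(sqrt(251), sqrt(6275)). The squarefree part of 251 is 251 and the squarefree part of 6275 is also 251, so sqrt(251) and sqrt(6275) are both rational multiples of sqrt(251). Hence Q(sqrt(251)) = Q(sqrt(6275)) = Q(sqrt(251)), and the splitting field collapses to a single degree-2 extension with Galois group Z/2Z.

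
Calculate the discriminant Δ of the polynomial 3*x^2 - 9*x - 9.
Δ = 189

For a quadratic a x^2 + b x + c the discriminant is Δ = b^2 - 4ac = (-9)^2 - 4*(3)*(-9) = 81 - (-108) = 189.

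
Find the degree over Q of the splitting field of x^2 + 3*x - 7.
[K:Q] = 2

The discriminant of x^2 + (3)*x + (-7) is b^2 - 4c = 9 - (-28) = 37. Since 37 is not a perfect square in Q, the polynomial is irreducible over Q. Its two roots generate a degree-2 extension, so [K:Q] = 2.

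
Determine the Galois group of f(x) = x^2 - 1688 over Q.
Gal(K/Q) = Z/2Z (cyclic of order 2)

x^2 - 1688 is irreducible over Q since 1688 is not a rational square. The splitting field Q(sqrt(1688)) has degree 2 over Q, and its unique nontrivial automorphism is sqrt(1688) ↦ -sqrt(1688). Hence Gal(Q(sqrt(1688))/Q) = Z/2Z.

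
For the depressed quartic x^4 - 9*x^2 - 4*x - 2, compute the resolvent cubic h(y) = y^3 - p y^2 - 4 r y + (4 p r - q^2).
h(y) = y^3 + 9*y^2 + 8*y + 56

Identify coefficients: p = -9, q = -4, r = -2.
Plug into h(y) = y^3 - p y^2 - 4 r y + (4 p r - q^2):
  h(y) = y^3 - (-9) y^2 - 4*(-2) y + (4*(-9)*(-2) - (-4)^2)
       = y^3 + (9) y^2 + (8) y + (56).
Simplifying: h(y) = y^3 + 9*y^2 + 8*y + 56.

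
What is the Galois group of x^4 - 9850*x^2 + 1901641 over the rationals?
Gal(K/Q) = Z/2Z (cyclic of order 2)

f factors as (x^2 - 9653)(x^2 - 197), so the splitting field is K = Q(sqrt(9653), sqrt(197)). The squarefree part of 9653 is 197 and the squarefree part of 197 is also 197, so sqrt(9653) and sqrt(197) are both rational multiples of sqrt(197). Hence Q(sqrt(9653)) = Q(sqrt(197)) = Q(sqrt(197)), and the splitting field collapses to a single degree-2 extension with Galois group Z/2Z.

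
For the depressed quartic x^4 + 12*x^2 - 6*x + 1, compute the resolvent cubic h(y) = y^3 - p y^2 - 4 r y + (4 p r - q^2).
h(y) = y^3 - 12*y^2 - 4*y + 12

Identify coefficients: p = 12, q = -6, r = 1.
Plug into h(y) = y^3 - p y^2 - 4 r y + (4 p r - q^2):
  h(y) = y^3 - (12) y^2 - 4*(1) y + (4*(12)*(1) - (-6)^2)
       = y^3 + (-12) y^2 + (-4) y + (12).
Simplifying: h(y) = y^3 - 12*y^2 - 4*y + 12.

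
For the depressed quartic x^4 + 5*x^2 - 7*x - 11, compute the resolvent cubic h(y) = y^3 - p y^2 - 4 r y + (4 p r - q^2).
h(y) = y^3 - 5*y^2 + 44*y - 269

Identify coefficients: p = 5, q = -7, r = -11.
Plug into h(y) = y^3 - p y^2 - 4 r y + (4 p r - q^2):
  h(y) = y^3 - (5) y^2 - 4*(-11) y + (4*(5)*(-11) - (-7)^2)
       = y^3 + (-5) y^2 + (44) y + (-269).
Simplifying: h(y) = y^3 - 5*y^2 + 44*y - 269.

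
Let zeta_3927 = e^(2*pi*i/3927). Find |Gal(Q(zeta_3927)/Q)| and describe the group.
|Gal(Q(zeta_3927)/Q)| = phi(3927) = 1920; group ≅ (Z/3927Z)^* ≅ Z/2Z × Z/6Z × Z/10Z × Z/16Z

The n-th cyclotomic polynomial Φ_3927(x) is the minimal polynomial of zeta_3927 over Q and has degree phi(3927) = 1920. So Q(zeta_3927) is a degree-1920 Galois extension with Galois group (Z/3927Z)^*. By CRT, (Z/3927Z)^* ≅ (Z/3Z)^* × (Z/7Z)^* × (Z/11Z)^* × (Z/17Z)^*. Each prime-power unit group is (Z/3Z)^* ≅ Z/2Z; (Z/7Z)^* ≅ Z/6Z; (Z/11Z)^* ≅ Z/10Z; (Z/17Z)^* ≅ Z/16Z. Hence Gal(Q(zeta_3927)/Q) ≅ Z/2Z × Z/6Z × Z/10Z × Z/16Z.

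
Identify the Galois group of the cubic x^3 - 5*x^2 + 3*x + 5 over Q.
Gal(K/Q) = S_3 (symmetric group of order 6)

Compute the discriminant of x^3 + (-5)*x^2 + (3)*x + (5): Δ = 592. Since Δ is not a rational square, the Galois group is not contained in A_3; it must be the full S_3 (irreducibility of the cubic rules out anything smaller).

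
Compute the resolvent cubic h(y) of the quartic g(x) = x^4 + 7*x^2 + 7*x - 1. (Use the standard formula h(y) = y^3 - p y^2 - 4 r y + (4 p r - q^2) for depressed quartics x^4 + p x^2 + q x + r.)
h(y) = y^3 - 7*y^2 + 4*y - 77

Identify coefficients: p = 7, q = 7, r = -1.
Plug into h(y) = y^3 - p y^2 - 4 r y + (4 p r - q^2):
  h(y) = y^3 - (7) y^2 - 4*(-1) y + (4*(7)*(-1) - (7)^2)
       = y^3 + (-7) y^2 + (4) y + (-77).
Simplifying: h(y) = y^3 - 7*y^2 + 4*y - 77.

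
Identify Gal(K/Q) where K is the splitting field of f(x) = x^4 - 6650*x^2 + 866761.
Gal(K/Q) = Z/2Z (cyclic of order 2)

f factors as (x^2 - 6517)(x^2 - 133), so the splitting field is K = Q(sqrt(6517), sqrt(133)). The squarefree part of 6517 is 133 and the squarefree part of 133 is also 133, so sqrt(6517) and sqrt(133) are both rational multiples of sqrt(133). Hence Q(sqrt(6517)) = Q(sqrt(133)) = Q(sqrt(133)), and the splitting field collapses to a single degree-2 extension with Galois group Z/2Z.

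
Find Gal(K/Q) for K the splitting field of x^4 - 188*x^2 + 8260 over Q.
Gal(K/Q) = V_4 (Klein four-group, Z/2Z × Z/2Z)

f factors as (x^2 - 70)(x^2 - 118), so the splitting field is K = Q(sqrt(70), sqrt(118)). The elements 70, 118, 8260 are all non-squares in Q, so sqrt(70) and sqrt(118) generate independent quadratic extensions. Thus [K:Q] = 4 and Gal(K/Q) is generated by the two order-2 automorphisms sqrt(70) ↦ -sqrt(70) and sqrt(118) ↦ -sqrt(118), giving V_4.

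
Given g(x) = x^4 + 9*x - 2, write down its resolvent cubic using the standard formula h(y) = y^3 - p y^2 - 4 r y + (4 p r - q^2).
h(y) = y^3 + 8*y - 81

Identify coefficients: p = 0, q = 9, r = -2.
Plug into h(y) = y^3 - p y^2 - 4 r y + (4 p r - q^2):
  h(y) = y^3 - (0) y^2 - 4*(-2) y + (4*(0)*(-2) - (9)^2)
       = y^3 + (0) y^2 + (8) y + (-81).
Simplifying: h(y) = y^3 + 8*y - 81.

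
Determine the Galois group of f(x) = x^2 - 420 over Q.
Gal(K/Q) = Z/2Z (cyclic of order 2)

x^2 - 420 is irreducible over Q since 420 is not a rational square. The splitting field Q(sqrt(420)) has degree 2 over Q, and its unique nontrivial automorphism is sqrt(420) ↦ -sqrt(420). Hence Gal(Q(sqrt(420))/Q) = Z/2Z.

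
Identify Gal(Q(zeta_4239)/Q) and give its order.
|Gal(Q(zeta_4239)/Q)| = phi(4239) = 2808; group ≅ (Z/4239Z)^* ≅ Z/18Z × Z/156Z

The n-th cyclotomic polynomial Φ_4239(x) is the minimal polynomial of zeta_4239 over Q and has degree phi(4239) = 2808. So Q(zeta_4239) is a degree-2808 Galois extension with Galois group (Z/4239Z)^*. By CRT, (Z/4239Z)^* ≅ (Z/27Z)^* × (Z/157Z)^*. Each prime-power unit group is (Z/27Z)^* ≅ Z/18Z; (Z/157Z)^* ≅ Z/156Z. Hence Gal(Q(zeta_4239)/Q) ≅ Z/18Z × Z/156Z.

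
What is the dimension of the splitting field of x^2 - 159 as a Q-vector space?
[K:Q] = 2

The polynomial x^2 - 159 is irreducible over Q since 159 is not a perfect square. Its splitting field is Q(sqrt(159)), which has degree 2 over Q.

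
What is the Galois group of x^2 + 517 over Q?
Gal(K/Q) = Z/2Z (cyclic of order 2)

x^2 + 517 is irreducible over Q since -517 is not a rational square. The splitting field Q(sqrt(-517)) has degree 2 over Q, and its unique nontrivial automorphism is sqrt(-517) ↦ -sqrt(-517). Hence Gal(Q(sqrt(-517))/Q) = Z/2Z.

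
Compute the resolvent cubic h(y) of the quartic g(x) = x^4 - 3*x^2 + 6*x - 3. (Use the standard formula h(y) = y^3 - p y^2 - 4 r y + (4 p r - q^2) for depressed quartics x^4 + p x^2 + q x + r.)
h(y) = y^3 + 3*y^2 + 12*y

Identify coefficients: p = -3, q = 6, r = -3.
Plug into h(y) = y^3 - p y^2 - 4 r y + (4 p r - q^2):
  h(y) = y^3 - (-3) y^2 - 4*(-3) y + (4*(-3)*(-3) - (6)^2)
       = y^3 + (3) y^2 + (12) y + (0).
Simplifying: h(y) = y^3 + 3*y^2 + 12*y.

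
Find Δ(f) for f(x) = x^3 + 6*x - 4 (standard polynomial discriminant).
Δ = -1296

For a depressed cubic x^3 + p x + q the discriminant is Δ = -4 p^3 - 27 q^2 = -4*(6)^3 - 27*(-4)^2 = -864 - 432 = -1296.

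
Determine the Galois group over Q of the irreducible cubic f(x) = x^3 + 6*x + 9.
Gal(K/Q) = S_3 (symmetric group of order 6)

Compute the discriminant of x^3 + (0)*x^2 + (6)*x + (9): Δ = -3051. Since Δ is not a rational square, the Galois group is not contained in A_3; it must be the full S_3 (irreducibility of the cubic rules out anything smaller).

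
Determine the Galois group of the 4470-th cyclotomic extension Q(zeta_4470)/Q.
|Gal(Q(zeta_4470)/Q)| = phi(4470) = 1184; group ≅ (Z/4470Z)^* ≅ Z/2Z × Z/4Z × Z/148Z

The n-th cyclotomic polynomial Φ_4470(x) is the minimal polynomial of zeta_4470 over Q and has degree phi(4470) = 1184. So Q(zeta_4470) is a degree-1184 Galois extension with Galois group (Z/4470Z)^*. By CRT, (Z/4470Z)^* ≅ (Z/2Z)^* × (Z/3Z)^* × (Z/5Z)^* × (Z/149Z)^*. Each prime-power unit group is (Z/2Z)^* ≅ trivial group (order 1); (Z/3Z)^* ≅ Z/2Z; (Z/5Z)^* ≅ Z/4Z; (Z/149Z)^* ≅ Z/148Z. Hence Gal(Q(zeta_4470)/Q) ≅ Z/2Z × Z/4Z × Z/148Z.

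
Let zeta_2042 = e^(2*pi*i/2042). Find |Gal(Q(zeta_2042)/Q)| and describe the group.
|Gal(Q(zeta_2042)/Q)| = phi(2042) = 1020; group ≅ (Z/2042Z)^* ≅ Z/1020Z

The n-th cyclotomic polynomial Φ_2042(x) is the minimal polynomial of zeta_2042 over Q and has degree phi(2042) = 1020. So Q(zeta_2042) is a degree-1020 Galois extension with Galois group (Z/2042Z)^*. By CRT, (Z/2042Z)^* ≅ (Z/2Z)^* × (Z/1021Z)^*. Each prime-power unit group is (Z/2Z)^* ≅ trivial group (order 1); (Z/1021Z)^* ≅ Z/1020Z. Hence Gal(Q(zeta_2042)/Q) ≅ Z/1020Z.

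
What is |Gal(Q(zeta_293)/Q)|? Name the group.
|Gal(Q(zeta_293)/Q)| = phi(293) = 292; group ≅ (Z/293Z)^* ≅ Z/292Z

The n-th cyclotomic polynomial Φ_293(x) is the minimal polynomial of zeta_293 over Q and has degree phi(293) = 292. So Q(zeta_293) is a degree-292 Galois extension with Galois group (Z/293Z)^*. (Z/293Z)^* is cyclic since 293 is an odd prime power (or 4). Hence Gal(Q(zeta_293)/Q) ≅ Z/292Z.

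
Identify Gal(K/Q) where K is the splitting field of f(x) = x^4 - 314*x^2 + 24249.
Gal(K/Q) = V_4 (Klein four-group, Z/2Z × Z/2Z)

f factors as (x^2 - 177)(x^2 - 137), so the splitting field is K = Q(sqrt(177), sqrt(137)). The elements 177, 137, 24249 are all non-squares in Q, so sqrt(177) and sqrt(137) generate independent quadratic extensions. Thus [K:Q] = 4 and Gal(K/Q) is generated by the two order-2 automorphisms sqrt(177) ↦ -sqrt(177) and sqrt(137) ↦ -sqrt(137), giving V_4.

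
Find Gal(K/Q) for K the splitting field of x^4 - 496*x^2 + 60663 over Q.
Gal(K/Q) = V_4 (Klein four-group, Z/2Z × Z/2Z)

f factors as (x^2 - 219)(x^2 - 277), so the splitting field is K = Q(sqrt(219), sqrt(277)). The elements 219, 277, 60663 are all non-squares in Q, so sqrt(219) and sqrt(277) generate independent quadratic extensions. Thus [K:Q] = 4 and Gal(K/Q) is generated by the two order-2 automorphisms sqrt(219) ↦ -sqrt(219) and sqrt(277) ↦ -sqrt(277), giving V_4.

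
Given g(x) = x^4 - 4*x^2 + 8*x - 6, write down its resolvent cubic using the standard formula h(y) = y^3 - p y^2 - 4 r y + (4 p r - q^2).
h(y) = y^3 + 4*y^2 + 24*y + 32

Identify coefficients: p = -4, q = 8, r = -6.
Plug into h(y) = y^3 - p y^2 - 4 r y + (4 p r - q^2):
  h(y) = y^3 - (-4) y^2 - 4*(-6) y + (4*(-4)*(-6) - (8)^2)
       = y^3 + (4) y^2 + (24) y + (32).
Simplifying: h(y) = y^3 + 4*y^2 + 24*y + 32.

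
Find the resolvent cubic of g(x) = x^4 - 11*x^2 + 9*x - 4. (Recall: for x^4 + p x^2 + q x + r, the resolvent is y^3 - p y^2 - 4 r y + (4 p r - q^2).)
h(y) = y^3 + 11*y^2 + 16*y + 95

Identify coefficients: p = -11, q = 9, r = -4.
Plug into h(y) = y^3 - p y^2 - 4 r y + (4 p r - q^2):
  h(y) = y^3 - (-11) y^2 - 4*(-4) y + (4*(-11)*(-4) - (9)^2)
       = y^3 + (11) y^2 + (16) y + (95).
Simplifying: h(y) = y^3 + 11*y^2 + 16*y + 95.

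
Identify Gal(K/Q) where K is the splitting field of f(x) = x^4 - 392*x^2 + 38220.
Gal(K/Q) = V_4 (Klein four-group, Z/2Z × Z/2Z)

f factors as (x^2 - 210)(x^2 - 182), so the splitting field is K = Q(sqrt(210), sqrt(182)). The elements 210, 182, 38220 are all non-squares in Q, so sqrt(210) and sqrt(182) generate independent quadratic extensions. Thus [K:Q] = 4 and Gal(K/Q) is generated by the two order-2 automorphisms sqrt(210) ↦ -sqrt(210) and sqrt(182) ↦ -sqrt(182), giving V_4.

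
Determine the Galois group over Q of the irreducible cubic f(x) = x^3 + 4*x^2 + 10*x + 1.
Gal(K/Q) = S_3 (symmetric group of order 6)

Compute the discriminant of x^3 + (4)*x^2 + (10)*x + (1): Δ = -1963. Since Δ is not a rational square, the Galois group is not contained in A_3; it must be the full S_3 (irreducibility of the cubic rules out anything smaller).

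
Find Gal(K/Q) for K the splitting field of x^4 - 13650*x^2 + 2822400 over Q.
Gal(K/Q) = Z/2Z (cyclic of order 2)

f factors as (x^2 - 13440)(x^2 - 210), so the splitting field is K = Q(sqrt(13440), sqrt(210)). The squarefree part of 13440 is 210 and the squarefree part of 210 is also 210, so sqrt(13440) and sqrt(210) are both rational multiples of sqrt(210). Hence Q(sqrt(13440)) = Q(sqrt(210)) = Q(sqrt(210)), and the splitting field collapses to a single degree-2 extension with Galois group Z/2Z.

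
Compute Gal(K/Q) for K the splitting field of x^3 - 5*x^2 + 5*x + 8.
Gal(K/Q) = S_3 (symmetric group of order 6)

Compute the discriminant of x^3 + (-5)*x^2 + (5)*x + (8): Δ = -1203. Since Δ is not a rational square, the Galois group is not contained in A_3; it must be the full S_3 (irreducibility of the cubic rules out anything smaller).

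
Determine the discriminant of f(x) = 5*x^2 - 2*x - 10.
Δ = 204

For a quadratic a x^2 + b x + c the discriminant is Δ = b^2 - 4ac = (-2)^2 - 4*(5)*(-10) = 4 - (-200) = 204.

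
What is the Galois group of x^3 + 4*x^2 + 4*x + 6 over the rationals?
Gal(K/Q) = S_3 (symmetric group of order 6)

Compute the discriminant of x^3 + (4)*x^2 + (4)*x + (6): Δ = -780. Since Δ is not a rational square, the Galois group is not contained in A_3; it must be the full S_3 (irreducibility of the cubic rules out anything smaller).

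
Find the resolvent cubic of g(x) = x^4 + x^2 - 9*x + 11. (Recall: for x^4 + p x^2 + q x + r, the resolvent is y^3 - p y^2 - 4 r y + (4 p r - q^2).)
h(y) = y^3 - y^2 - 44*y - 37

Identify coefficients: p = 1, q = -9, r = 11.
Plug into h(y) = y^3 - p y^2 - 4 r y + (4 p r - q^2):
  h(y) = y^3 - (1) y^2 - 4*(11) y + (4*(1)*(11) - (-9)^2)
       = y^3 + (-1) y^2 + (-44) y + (-37).
Simplifying: h(y) = y^3 - y^2 - 44*y - 37.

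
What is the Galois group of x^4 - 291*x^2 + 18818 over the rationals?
Gal(K/Q) = V_4 (Klein four-group, Z/2Z × Z/2Z)

f factors as (x^2 - 97)(x^2 - 194), so the splitting field is K = Q(sqrt(97), sqrt(194)). The elements 97, 194, 18818 are all non-squares in Q, so sqrt(97) and sqrt(194) generate independent quadratic extensions. Thus [K:Q] = 4 and Gal(K/Q) is generated by the two order-2 automorphisms sqrt(97) ↦ -sqrt(97) and sqrt(194) ↦ -sqrt(194), giving V_4.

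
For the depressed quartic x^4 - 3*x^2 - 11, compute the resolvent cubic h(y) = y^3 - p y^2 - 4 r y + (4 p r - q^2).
h(y) = y^3 + 3*y^2 + 44*y + 132

Identify coefficients: p = -3, q = 0, r = -11.
Plug into h(y) = y^3 - p y^2 - 4 r y + (4 p r - q^2):
  h(y) = y^3 - (-3) y^2 - 4*(-11) y + (4*(-3)*(-11) - (0)^2)
       = y^3 + (3) y^2 + (44) y + (132).
Simplifying: h(y) = y^3 + 3*y^2 + 44*y + 132.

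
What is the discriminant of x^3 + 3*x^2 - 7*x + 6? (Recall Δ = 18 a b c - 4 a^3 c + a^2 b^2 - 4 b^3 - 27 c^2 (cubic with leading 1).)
Δ = -2075

For x^3 + a x^2 + b x + c the discriminant is Δ = 18 a b c - 4 a^3 c + a^2 b^2 - 4 b^3 - 27 c^2.
Plug a = 3, b = -7, c = 6:
  18*(3)*(-7)*(6) - 4*(3)^3*(6) + (3)^2*(-7)^2 - 4*(-7)^3 - 27*(6)^2
  = -2268 + (-648) + 441 + (1372) + (-972)
  = -2075.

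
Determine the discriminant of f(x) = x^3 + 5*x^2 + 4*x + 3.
Δ = -519

For x^3 + a x^2 + b x + c the discriminant is Δ = 18 a b c - 4 a^3 c + a^2 b^2 - 4 b^3 - 27 c^2.
Plug a = 5, b = 4, c = 3:
  18*(5)*(4)*(3) - 4*(5)^3*(3) + (5)^2*(4)^2 - 4*(4)^3 - 27*(3)^2
  = 1080 + (-1500) + 400 + (-256) + (-243)
  = -519.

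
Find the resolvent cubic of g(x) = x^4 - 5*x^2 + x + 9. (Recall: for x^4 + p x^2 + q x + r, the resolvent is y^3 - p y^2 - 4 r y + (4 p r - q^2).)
h(y) = y^3 + 5*y^2 - 36*y - 181

Identify coefficients: p = -5, q = 1, r = 9.
Plug into h(y) = y^3 - p y^2 - 4 r y + (4 p r - q^2):
  h(y) = y^3 - (-5) y^2 - 4*(9) y + (4*(-5)*(9) - (1)^2)
       = y^3 + (5) y^2 + (-36) y + (-181).
Simplifying: h(y) = y^3 + 5*y^2 - 36*y - 181.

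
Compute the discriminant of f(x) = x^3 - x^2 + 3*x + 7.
Δ = -1772

For x^3 + a x^2 + b x + c the discriminant is Δ = 18 a b c - 4 a^3 c + a^2 b^2 - 4 b^3 - 27 c^2.
Plug a = -1, b = 3, c = 7:
  18*(-1)*(3)*(7) - 4*(-1)^3*(7) + (-1)^2*(3)^2 - 4*(3)^3 - 27*(7)^2
  = -378 + (28) + 9 + (-108) + (-1323)
  = -1772.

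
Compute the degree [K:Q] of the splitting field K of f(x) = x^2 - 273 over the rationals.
[K:Q] = 2

The polynomial x^2 - 273 is irreducible over Q since 273 is not a perfect square. Its splitting field is Q(sqrt(273)), which has degree 2 over Q.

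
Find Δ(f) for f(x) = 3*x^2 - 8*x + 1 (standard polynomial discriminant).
Δ = 52

For a quadratic a x^2 + b x + c the discriminant is Δ = b^2 - 4ac = (-8)^2 - 4*(3)*(1) = 64 - (12) = 52.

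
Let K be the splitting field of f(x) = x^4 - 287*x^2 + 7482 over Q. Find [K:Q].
[K:Q] = 4

f factors as (x^2 - 29)(x^2 - 258); the splitting field is K = Q(sqrt(29), sqrt(258)). Since 29, 258, and 7482 are all non-squares in Q, the three subfields Q(sqrt(29)), Q(sqrt(258)), Q(sqrt(7482)) are distinct degree-2 extensions, so [K:Q] = 4 (Klein four Galois group).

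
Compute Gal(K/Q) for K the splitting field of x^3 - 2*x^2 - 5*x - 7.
Gal(K/Q) = S_3 (symmetric group of order 6)

Compute the discriminant of x^3 + (-2)*x^2 + (-5)*x + (-7): Δ = -2207. Since Δ is not a rational square, the Galois group is not contained in A_3; it must be the full S_3 (irreducibility of the cubic rules out anything smaller).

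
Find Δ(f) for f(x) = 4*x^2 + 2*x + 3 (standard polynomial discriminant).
Δ = -44

For a quadratic a x^2 + b x + c the discriminant is Δ = b^2 - 4ac = (2)^2 - 4*(4)*(3) = 4 - (48) = -44.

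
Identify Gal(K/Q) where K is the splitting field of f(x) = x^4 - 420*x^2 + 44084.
Gal(K/Q) = V_4 (Klein four-group, Z/2Z × Z/2Z)

f factors as (x^2 - 206)(x^2 - 214), so the splitting field is K = Q(sqrt(206), sqrt(214)). The elements 206, 214, 44084 are all non-squares in Q, so sqrt(206) and sqrt(214) generate independent quadratic extensions. Thus [K:Q] = 4 and Gal(K/Q) is generated by the two order-2 automorphisms sqrt(206) ↦ -sqrt(206) and sqrt(214) ↦ -sqrt(214), giving V_4.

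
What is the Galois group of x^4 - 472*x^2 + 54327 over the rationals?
Gal(K/Q) = V_4 (Klein four-group, Z/2Z × Z/2Z)

f factors as (x^2 - 199)(x^2 - 273), so the splitting field is K = Q(sqrt(199), sqrt(273)). The elements 199, 273, 54327 are all non-squares in Q, so sqrt(199) and sqrt(273) generate independent quadratic extensions. Thus [K:Q] = 4 and Gal(K/Q) is generated by the two order-2 automorphisms sqrt(199) ↦ -sqrt(199) and sqrt(273) ↦ -sqrt(273), giving V_4.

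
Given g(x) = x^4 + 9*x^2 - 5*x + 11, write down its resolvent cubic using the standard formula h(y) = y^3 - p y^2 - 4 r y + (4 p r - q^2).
h(y) = y^3 - 9*y^2 - 44*y + 371

Identify coefficients: p = 9, q = -5, r = 11.
Plug into h(y) = y^3 - p y^2 - 4 r y + (4 p r - q^2):
  h(y) = y^3 - (9) y^2 - 4*(11) y + (4*(9)*(11) - (-5)^2)
       = y^3 + (-9) y^2 + (-44) y + (371).
Simplifying: h(y) = y^3 - 9*y^2 - 44*y + 371.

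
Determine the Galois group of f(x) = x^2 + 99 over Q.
Gal(K/Q) = Z/2Z (cyclic of order 2)

x^2 + 99 is irreducible over Q since -99 is not a rational square. The splitting field Q(sqrt(-99)) has degree 2 over Q, and its unique nontrivial automorphism is sqrt(-99) ↦ -sqrt(-99). Hence Gal(Q(sqrt(-99))/Q) = Z/2Z.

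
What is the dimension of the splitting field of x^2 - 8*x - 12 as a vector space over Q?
[K:Q] = 2

The discriminant of x^2 + (-8)*x + (-12) is b^2 - 4c = 64 - (-48) = 112. Since 112 is not a perfect square in Q, the polynomial is irreducible over Q. Its two roots generate a degree-2 extension, so [K:Q] = 2.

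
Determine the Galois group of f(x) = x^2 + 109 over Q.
Gal(K/Q) = Z/2Z (cyclic of order 2)

x^2 + 109 is irreducible over Q since -109 is not a rational square. The splitting field Q(sqrt(-109)) has degree 2 over Q, and its unique nontrivial automorphism is sqrt(-109) ↦ -sqrt(-109). Hence Gal(Q(sqrt(-109))/Q) = Z/2Z.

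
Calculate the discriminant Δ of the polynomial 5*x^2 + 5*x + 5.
Δ = -75

For a quadratic a x^2 + b x + c the discriminant is Δ = b^2 - 4ac = (5)^2 - 4*(5)*(5) = 25 - (100) = -75.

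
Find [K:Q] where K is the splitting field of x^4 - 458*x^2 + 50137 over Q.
[K:Q] = 4

f factors as (x^2 - 277)(x^2 - 181); the splitting field is K = Q(sqrt(277), sqrt(181)). Since 277, 181, and 50137 are all non-squares in Q, the three subfields Q(sqrt(277)), Q(sqrt(181)), Q(sqrt(50137)) are distinct degree-2 extensions, so [K:Q] = 4 (Klein four Galois group).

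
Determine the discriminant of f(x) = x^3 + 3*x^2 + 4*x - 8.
Δ = -2704

For x^3 + a x^2 + b x + c the discriminant is Δ = 18 a b c - 4 a^3 c + a^2 b^2 - 4 b^3 - 27 c^2.
Plug a = 3, b = 4, c = -8:
  18*(3)*(4)*(-8) - 4*(3)^3*(-8) + (3)^2*(4)^2 - 4*(4)^3 - 27*(-8)^2
  = -1728 + (864) + 144 + (-256) + (-1728)
  = -2704.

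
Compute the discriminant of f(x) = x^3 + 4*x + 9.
Δ = -2443

For a depressed cubic x^3 + p x + q the discriminant is Δ = -4 p^3 - 27 q^2 = -4*(4)^3 - 27*(9)^2 = -256 - 2187 = -2443.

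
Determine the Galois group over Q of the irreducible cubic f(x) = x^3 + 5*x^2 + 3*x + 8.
Gal(K/Q) = S_3 (symmetric group of order 6)

Compute the discriminant of x^3 + (5)*x^2 + (3)*x + (8): Δ = -3451. Since Δ is not a rational square, the Galois group is not contained in A_3; it must be the full S_3 (irreducibility of the cubic rules out anything smaller).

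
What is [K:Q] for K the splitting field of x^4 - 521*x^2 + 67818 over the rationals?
[K:Q] = 4

f factors as (x^2 - 254)(x^2 - 267); the splitting field is K = Q(sqrt(254), sqrt(267)). Since 254, 267, and 67818 are all non-squares in Q, the three subfields Q(sqrt(254)), Q(sqrt(267)), Q(sqrt(67818)) are distinct degree-2 extensions, so [K:Q] = 4 (Klein four Galois group).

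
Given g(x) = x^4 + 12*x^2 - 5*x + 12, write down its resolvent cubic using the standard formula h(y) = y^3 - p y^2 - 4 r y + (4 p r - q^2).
h(y) = y^3 - 12*y^2 - 48*y + 551

Identify coefficients: p = 12, q = -5, r = 12.
Plug into h(y) = y^3 - p y^2 - 4 r y + (4 p r - q^2):
  h(y) = y^3 - (12) y^2 - 4*(12) y + (4*(12)*(12) - (-5)^2)
       = y^3 + (-12) y^2 + (-48) y + (551).
Simplifying: h(y) = y^3 - 12*y^2 - 48*y + 551.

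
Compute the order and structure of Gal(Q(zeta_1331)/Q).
|Gal(Q(zeta_1331)/Q)| = phi(1331) = 1210; group ≅ (Z/1331Z)^* ≅ Z/1210Z

The n-th cyclotomic polynomial Φ_1331(x) is the minimal polynomial of zeta_1331 over Q and has degree phi(1331) = 1210. So Q(zeta_1331) is a degree-1210 Galois extension with Galois group (Z/1331Z)^*. (Z/1331Z)^* is cyclic since 1331 is an odd prime power (or 4). Hence Gal(Q(zeta_1331)/Q) ≅ Z/1210Z.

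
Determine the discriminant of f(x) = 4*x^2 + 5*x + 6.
Δ = -71

For a quadratic a x^2 + b x + c the discriminant is Δ = b^2 - 4ac = (5)^2 - 4*(4)*(6) = 25 - (96) = -71.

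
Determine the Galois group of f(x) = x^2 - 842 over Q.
Gal(K/Q) = Z/2Z (cyclic of order 2)

x^2 - 842 is irreducible over Q since 842 is not a rational square. The splitting field Q(sqrt(842)) has degree 2 over Q, and its unique nontrivial automorphism is sqrt(842) ↦ -sqrt(842). Hence Gal(Q(sqrt(842))/Q) = Z/2Z.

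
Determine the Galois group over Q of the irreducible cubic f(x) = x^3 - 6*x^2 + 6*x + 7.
Gal(K/Q) = S_3 (symmetric group of order 6)

Compute the discriminant of x^3 + (-6)*x^2 + (6)*x + (7): Δ = 621. Since Δ is not a rational square, the Galois group is not contained in A_3; it must be the full S_3 (irreducibility of the cubic rules out anything smaller).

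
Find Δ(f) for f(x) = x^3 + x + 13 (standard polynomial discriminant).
Δ = -4567

For a depressed cubic x^3 + p x + q the discriminant is Δ = -4 p^3 - 27 q^2 = -4*(1)^3 - 27*(13)^2 = -4 - 4563 = -4567.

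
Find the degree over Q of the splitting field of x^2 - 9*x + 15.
[K:Q] = 2

The discriminant of x^2 + (-9)*x + (15) is b^2 - 4c = 81 - (60) = 21. Since 21 is not a perfect square in Q, the polynomial is irreducible over Q. Its two roots generate a degree-2 extension, so [K:Q] = 2.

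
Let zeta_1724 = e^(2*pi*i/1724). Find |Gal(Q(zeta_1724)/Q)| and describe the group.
|Gal(Q(zeta_1724)/Q)| = phi(1724) = 860; group ≅ (Z/1724Z)^* ≅ Z/2Z × Z/430Z

The n-th cyclotomic polynomial Φ_1724(x) is the minimal polynomial of zeta_1724 over Q and has degree phi(1724) = 860. So Q(zeta_1724) is a degree-860 Galois extension with Galois group (Z/1724Z)^*. By CRT, (Z/1724Z)^* ≅ (Z/4Z)^* × (Z/431Z)^*. Each prime-power unit group is (Z/4Z)^* ≅ Z/2Z; (Z/431Z)^* ≅ Z/430Z. Hence Gal(Q(zeta_1724)/Q) ≅ Z/2Z × Z/430Z.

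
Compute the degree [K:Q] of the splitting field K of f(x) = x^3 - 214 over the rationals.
[K:Q] = 6

x^3 - 214 has one real root r = 214^(1/3) and two complex roots r*zeta_3, r*zeta_3^2 where zeta_3 = e^(2*pi*i/3). The splitting field is Q(r, zeta_3). [Q(r):Q] = 3 and [Q(zeta_3):Q] = 2 with gcd = 1, so [Q(r, zeta_3):Q] = 3 * 2 = 6.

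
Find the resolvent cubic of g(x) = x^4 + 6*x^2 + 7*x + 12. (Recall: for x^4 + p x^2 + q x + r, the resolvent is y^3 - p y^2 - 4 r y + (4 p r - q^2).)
h(y) = y^3 - 6*y^2 - 48*y + 239

Identify coefficients: p = 6, q = 7, r = 12.
Plug into h(y) = y^3 - p y^2 - 4 r y + (4 p r - q^2):
  h(y) = y^3 - (6) y^2 - 4*(12) y + (4*(6)*(12) - (7)^2)
       = y^3 + (-6) y^2 + (-48) y + (239).
Simplifying: h(y) = y^3 - 6*y^2 - 48*y + 239.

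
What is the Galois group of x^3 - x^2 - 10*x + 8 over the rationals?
Gal(K/Q) = A_3 (cyclic of order 3)

Compute the discriminant of x^3 + (-1)*x^2 + (-10)*x + (8): Δ = 3844. Since Δ is a perfect square (Δ = 62^2), the Galois group is contained in A_3. Irreducibility forces the group to be transitive on three roots, so Gal = A_3.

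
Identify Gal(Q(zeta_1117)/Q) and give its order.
|Gal(Q(zeta_1117)/Q)| = phi(1117) = 1116; group ≅ (Z/1117Z)^* ≅ Z/1116Z

The n-th cyclotomic polynomial Φ_1117(x) is the minimal polynomial of zeta_1117 over Q and has degree phi(1117) = 1116. So Q(zeta_1117) is a degree-1116 Galois extension with Galois group (Z/1117Z)^*. (Z/1117Z)^* is cyclic since 1117 is an odd prime power (or 4). Hence Gal(Q(zeta_1117)/Q) ≅ Z/1116Z.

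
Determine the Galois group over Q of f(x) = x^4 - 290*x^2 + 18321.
Gal(K/Q) = V_4 (Klein four-group, Z/2Z × Z/2Z)

f factors as (x^2 - 197)(x^2 - 93), so the splitting field is K = Q(sqrt(197), sqrt(93)). The elements 197, 93, 18321 are all non-squares in Q, so sqrt(197) and sqrt(93) generate independent quadratic extensions. Thus [K:Q] = 4 and Gal(K/Q) is generated by the two order-2 automorphisms sqrt(197) ↦ -sqrt(197) and sqrt(93) ↦ -sqrt(93), giving V_4.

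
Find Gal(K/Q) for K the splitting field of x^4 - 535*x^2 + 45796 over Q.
Gal(K/Q) = Z/2Z (cyclic of order 2)

f factors as (x^2 - 107)(x^2 - 428), so the splitting field is K = Q(sqrt(107), sqrt(428)). The squarefree part of 107 is 107 and the squarefree part of 428 is also 107, so sqrt(107) and sqrt(428) are both rational multiples of sqrt(107). Hence Q(sqrt(107)) = Q(sqrt(428)) = Q(sqrt(107)), and the splitting field collapses to a single degree-2 extension with Galois group Z/2Z.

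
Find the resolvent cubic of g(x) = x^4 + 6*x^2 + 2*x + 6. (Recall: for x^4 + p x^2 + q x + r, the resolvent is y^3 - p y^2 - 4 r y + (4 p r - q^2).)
h(y) = y^3 - 6*y^2 - 24*y + 140

Identify coefficients: p = 6, q = 2, r = 6.
Plug into h(y) = y^3 - p y^2 - 4 r y + (4 p r - q^2):
  h(y) = y^3 - (6) y^2 - 4*(6) y + (4*(6)*(6) - (2)^2)
       = y^3 + (-6) y^2 + (-24) y + (140).
Simplifying: h(y) = y^3 - 6*y^2 - 24*y + 140.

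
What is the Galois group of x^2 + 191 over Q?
Gal(K/Q) = Z/2Z (cyclic of order 2)

x^2 + 191 is irreducible over Q since -191 is not a rational square. The splitting field Q(sqrt(-191)) has degree 2 over Q, and its unique nontrivial automorphism is sqrt(-191) ↦ -sqrt(-191). Hence Gal(Q(sqrt(-191))/Q) = Z/2Z.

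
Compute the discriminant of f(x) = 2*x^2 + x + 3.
Δ = -23

For a quadratic a x^2 + b x + c the discriminant is Δ = b^2 - 4ac = (1)^2 - 4*(2)*(3) = 1 - (24) = -23.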